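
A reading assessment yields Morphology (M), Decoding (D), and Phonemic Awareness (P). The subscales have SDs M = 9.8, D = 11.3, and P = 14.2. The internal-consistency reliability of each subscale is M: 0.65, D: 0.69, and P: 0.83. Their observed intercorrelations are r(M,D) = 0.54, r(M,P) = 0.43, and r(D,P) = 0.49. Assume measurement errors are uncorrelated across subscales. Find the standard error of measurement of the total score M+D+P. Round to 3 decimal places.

10.367

Var(total) = 425.37 + 396.528 = 821.898.
True-score variance = 317.893 + 396.528 = 714.421, so reliability = 0.8692.
Error variance = 821.898 − 714.421 = 107.477; SEM = √107.477 = 10.367.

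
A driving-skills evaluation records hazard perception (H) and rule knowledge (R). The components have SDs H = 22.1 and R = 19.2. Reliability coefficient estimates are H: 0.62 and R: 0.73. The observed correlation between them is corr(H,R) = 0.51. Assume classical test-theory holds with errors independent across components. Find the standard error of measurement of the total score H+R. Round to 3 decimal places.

16.886

Var(total) = 857.05 + 432.806 = 1289.86.
True-score variance = 571.921 + 432.806 = 1004.73, so reliability = 0.7789.
Error variance = 1289.86 − 1004.73 = 285.129; SEM = √285.129 = 16.886.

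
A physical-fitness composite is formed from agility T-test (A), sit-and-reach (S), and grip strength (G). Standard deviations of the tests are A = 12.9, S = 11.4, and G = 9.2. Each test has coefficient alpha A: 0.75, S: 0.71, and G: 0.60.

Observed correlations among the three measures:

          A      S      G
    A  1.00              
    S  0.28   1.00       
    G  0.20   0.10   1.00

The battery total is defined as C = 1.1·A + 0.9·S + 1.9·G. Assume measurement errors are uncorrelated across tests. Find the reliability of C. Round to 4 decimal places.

0.7550

Var(C) = 1.1²·12.9² + 0.9²·11.4² + 1.9²·9.2² + 2·[0.99·12.9·11.4·0.28 + 2.09·12.9·9.2·0.20 + 1.71·11.4·9.2·0.10] = 612.174 + 216.616 = 828.79.
Under uncorrelated errors the observed covariances equal the true-score covariances, so only the own-variance terms attenuate.
True-score variance = [1.1²·12.9²·0.75 + 0.9²·11.4²·0.71 + 1.9²·9.2²·0.60] + 216.616 = 409.087 + 216.616 = 625.703.
Reliability = 625.703 / 828.79 = 0.7550.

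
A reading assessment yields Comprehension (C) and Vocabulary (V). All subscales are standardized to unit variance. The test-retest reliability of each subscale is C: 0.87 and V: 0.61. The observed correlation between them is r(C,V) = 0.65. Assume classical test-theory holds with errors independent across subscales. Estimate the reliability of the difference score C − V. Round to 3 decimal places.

Var(C−V) = 1 + 1 − 2·0.65 = 2 − 1.3 = 0.7.
Because errors are independent across components, Cov(Tᵢ,Tⱼ) = Cov(Xᵢ,Xⱼ); the off-diagonal part of the true-score variance is the same as above.
True-score variance = [0.87 + 0.61] − 1.3 = 1.48 − 1.3 = 0.18.
Reliability = 0.18 / 0.7 = 0.257.

0.257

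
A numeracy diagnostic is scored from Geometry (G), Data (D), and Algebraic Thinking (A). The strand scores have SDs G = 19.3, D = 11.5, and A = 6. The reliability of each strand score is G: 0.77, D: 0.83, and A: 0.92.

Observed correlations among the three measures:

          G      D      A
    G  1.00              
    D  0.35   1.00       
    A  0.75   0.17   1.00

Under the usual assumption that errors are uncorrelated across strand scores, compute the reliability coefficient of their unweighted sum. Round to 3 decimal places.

0.876

Var(G+D+A) = 19.3² + 11.5² + 6² + 2·[19.3·11.5·0.35 + 19.3·6·0.75 + 11.5·6·0.17] = 540.74 + 352.525 = 893.265.
Because errors are independent across components, Cov(Tᵢ,Tⱼ) = Cov(Xᵢ,Xⱼ); the off-diagonal part of the true-score variance is the same as above.
True-score variance = [19.3²·0.77 + 11.5²·0.83 + 6²·0.92] + 352.525 = 429.705 + 352.525 = 782.23.
Reliability = 782.23 / 893.265 = 0.876.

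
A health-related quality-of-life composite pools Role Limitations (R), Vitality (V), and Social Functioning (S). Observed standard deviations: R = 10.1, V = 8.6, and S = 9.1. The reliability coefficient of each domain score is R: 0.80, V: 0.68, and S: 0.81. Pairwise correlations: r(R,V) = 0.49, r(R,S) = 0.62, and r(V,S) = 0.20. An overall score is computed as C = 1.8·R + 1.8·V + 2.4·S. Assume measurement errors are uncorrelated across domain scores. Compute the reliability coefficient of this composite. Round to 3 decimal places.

Var(C) = 1.8²·10.1² + 1.8²·8.6² + 2.4²·9.1² + 2·[3.24·10.1·8.6·0.49 + 4.32·10.1·9.1·0.62 + 4.32·8.6·9.1·0.20] = 1047.13 + 903.375 = 1950.5.
Because errors are independent across components, Cov(Tᵢ,Tⱼ) = Cov(Xᵢ,Xⱼ); the off-diagonal part of the true-score variance is the same as above.
True-score variance = [1.8²·10.1²·0.80 + 1.8²·8.6²·0.68 + 2.4²·9.1²·0.81] + 903.375 = 813.717 + 903.375 = 1717.09.
Reliability = 1717.09 / 1950.5 = 0.880.

0.880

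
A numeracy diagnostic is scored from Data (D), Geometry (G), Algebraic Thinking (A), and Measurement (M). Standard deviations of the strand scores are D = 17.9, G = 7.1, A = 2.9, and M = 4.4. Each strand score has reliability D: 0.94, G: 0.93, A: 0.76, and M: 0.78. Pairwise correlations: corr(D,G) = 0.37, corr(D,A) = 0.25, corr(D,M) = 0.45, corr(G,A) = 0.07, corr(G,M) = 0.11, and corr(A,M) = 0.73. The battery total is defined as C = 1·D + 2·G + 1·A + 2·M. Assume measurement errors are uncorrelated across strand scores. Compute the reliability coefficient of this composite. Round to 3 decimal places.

Var(C) = 17.9² + 2²·7.1² + 2.9² + 2²·4.4² + 2·[2·17.9·7.1·0.37 + 17.9·2.9·0.25 + 2·17.9·4.4·0.45 + 2·7.1·2.9·0.07 + 4·7.1·4.4·0.11 + 2·2.9·4.4·0.73] = 607.9 + 426.332 = 1034.23.
With uncorrelated errors the cross-covariances are all true-score covariance, so they carry over unchanged; only the diagonal terms shrink to ρᵢσᵢ².
True-score variance = [17.9²·0.94 + 2²·7.1²·0.93 + 2.9²·0.76 + 2²·4.4²·0.78] + 426.332 = 555.505 + 426.332 = 981.837.
Reliability = 981.837 / 1034.23 = 0.949.

0.949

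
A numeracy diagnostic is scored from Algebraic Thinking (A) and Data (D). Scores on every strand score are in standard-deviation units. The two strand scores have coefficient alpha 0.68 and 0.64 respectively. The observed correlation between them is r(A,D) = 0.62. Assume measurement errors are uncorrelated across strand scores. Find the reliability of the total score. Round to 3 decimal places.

Var(A+D) = 2 + 2·[0.62] = 2 + 1.24 = 3.24.
With uncorrelated errors the cross-covariances are all true-score covariance, so they carry over unchanged; only the diagonal terms shrink to ρᵢσᵢ².
True-score variance = [0.68 + 0.64] + 1.24 = 1.32 + 1.24 = 2.56.
Reliability = 2.56 / 3.24 = 0.790.

0.790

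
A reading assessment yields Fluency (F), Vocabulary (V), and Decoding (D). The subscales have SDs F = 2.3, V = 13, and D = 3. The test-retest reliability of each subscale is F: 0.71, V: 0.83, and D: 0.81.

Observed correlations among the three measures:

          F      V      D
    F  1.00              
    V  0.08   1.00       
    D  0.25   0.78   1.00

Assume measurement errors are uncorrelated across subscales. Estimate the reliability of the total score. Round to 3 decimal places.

Var(F+V+D) = 2.3² + 13² + 3² + 2·[2.3·13·0.08 + 2.3·3·0.25 + 13·3·0.78] = 183.29 + 69.074 = 252.364.
Under uncorrelated errors the observed covariances equal the true-score covariances, so only the own-variance terms attenuate.
True-score variance = [2.3²·0.71 + 13²·0.83 + 3²·0.81] + 69.074 = 151.316 + 69.074 = 220.39.
Reliability = 220.39 / 252.364 = 0.873.

0.873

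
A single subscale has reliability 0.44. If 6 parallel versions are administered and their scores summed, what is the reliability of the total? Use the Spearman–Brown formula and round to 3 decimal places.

ρ_k = kρ / (1 + (k−1)ρ) = 6·0.44 / (1 + 5·0.44) = 2.640 / 3.200 = 0.825.

0.825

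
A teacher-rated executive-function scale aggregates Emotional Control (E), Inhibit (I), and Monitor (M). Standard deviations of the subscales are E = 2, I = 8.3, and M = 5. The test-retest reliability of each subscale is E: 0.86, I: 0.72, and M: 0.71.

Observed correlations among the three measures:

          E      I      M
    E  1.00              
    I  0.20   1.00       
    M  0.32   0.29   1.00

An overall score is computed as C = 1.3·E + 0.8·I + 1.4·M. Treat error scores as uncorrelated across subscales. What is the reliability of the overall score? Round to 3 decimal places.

Var(C) = 1.3²·2² + 0.8²·8.3² + 1.4²·5² + 2·[1.04·2·8.3·0.20 + 1.82·2·5·0.32 + 1.12·8.3·5·0.29] = 99.8496 + 45.512 = 145.362.
Under uncorrelated errors the observed covariances equal the true-score covariances, so only the own-variance terms attenuate.
True-score variance = [1.3²·2²·0.86 + 0.8²·8.3²·0.72 + 1.4²·5²·0.71] + 45.512 = 72.3481 + 45.512 = 117.86.
Reliability = 117.86 / 145.362 = 0.811.

0.811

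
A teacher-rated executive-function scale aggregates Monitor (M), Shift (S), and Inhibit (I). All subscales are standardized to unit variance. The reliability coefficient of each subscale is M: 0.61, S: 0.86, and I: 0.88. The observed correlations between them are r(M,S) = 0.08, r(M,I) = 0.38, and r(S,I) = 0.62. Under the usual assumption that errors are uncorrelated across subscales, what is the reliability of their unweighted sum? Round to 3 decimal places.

0.874

Var(M+S+I) = 3 + 2·[0.08 + 0.38 + 0.62] = 3 + 2.16 = 5.16.
With uncorrelated errors the cross-covariances are all true-score covariance, so they carry over unchanged; only the diagonal terms shrink to ρᵢσᵢ².
True-score variance = [0.61 + 0.86 + 0.88] + 2.16 = 2.35 + 2.16 = 4.51.
Reliability = 4.51 / 5.16 = 0.874.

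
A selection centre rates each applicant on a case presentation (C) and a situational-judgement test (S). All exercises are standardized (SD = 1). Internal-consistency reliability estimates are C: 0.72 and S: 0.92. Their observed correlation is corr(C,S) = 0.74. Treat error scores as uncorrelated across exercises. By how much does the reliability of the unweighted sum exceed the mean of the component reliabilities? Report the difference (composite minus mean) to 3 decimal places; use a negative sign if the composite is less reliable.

Var(sum) = 2 + 1.48 = 3.48; true-score variance = 1.64 + 1.48 = 3.12; composite reliability = 0.8966.
Mean component reliability = 0.8200.
Difference = 0.8966 − 0.8200 = 0.077.

0.077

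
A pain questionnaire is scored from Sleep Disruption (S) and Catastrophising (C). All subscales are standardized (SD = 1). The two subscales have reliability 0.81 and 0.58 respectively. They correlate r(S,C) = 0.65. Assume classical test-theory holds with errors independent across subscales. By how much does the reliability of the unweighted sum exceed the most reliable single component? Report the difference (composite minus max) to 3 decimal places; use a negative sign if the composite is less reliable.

0.005

Var(sum) = 2 + 1.3 = 3.3; true-score variance = 1.39 + 1.3 = 2.69; composite reliability = 0.8152.
Max component reliability = 0.8100.
Difference = 0.8152 − 0.8100 = 0.005.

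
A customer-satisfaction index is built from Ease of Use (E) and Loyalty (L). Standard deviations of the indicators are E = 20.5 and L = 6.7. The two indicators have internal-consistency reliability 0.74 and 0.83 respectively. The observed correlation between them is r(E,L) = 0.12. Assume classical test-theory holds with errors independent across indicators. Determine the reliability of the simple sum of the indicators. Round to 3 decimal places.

0.765

Var(E+L) = 20.5² + 6.7² + 2·[20.5·6.7·0.12] = 465.14 + 32.964 = 498.104.
Because errors are independent across components, Cov(Tᵢ,Tⱼ) = Cov(Xᵢ,Xⱼ); the off-diagonal part of the true-score variance is the same as above.
True-score variance = [20.5²·0.74 + 6.7²·0.83] + 32.964 = 348.244 + 32.964 = 381.208.
Reliability = 381.208 / 498.104 = 0.765.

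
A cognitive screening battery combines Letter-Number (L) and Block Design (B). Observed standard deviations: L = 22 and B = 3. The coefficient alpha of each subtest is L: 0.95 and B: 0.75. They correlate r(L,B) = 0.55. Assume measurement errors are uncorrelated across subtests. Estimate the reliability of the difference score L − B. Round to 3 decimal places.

0.937

Var(L−B) = 22² + 3² − 2·22·3·0.55 = 493 − 72.6 = 420.4.
With uncorrelated errors the cross-covariances are all true-score covariance, so they carry over unchanged; only the diagonal terms shrink to ρᵢσᵢ².
True-score variance = [22²·0.95 + 3²·0.75] − 72.6 = 466.55 − 72.6 = 393.95.
Reliability = 393.95 / 420.4 = 0.937.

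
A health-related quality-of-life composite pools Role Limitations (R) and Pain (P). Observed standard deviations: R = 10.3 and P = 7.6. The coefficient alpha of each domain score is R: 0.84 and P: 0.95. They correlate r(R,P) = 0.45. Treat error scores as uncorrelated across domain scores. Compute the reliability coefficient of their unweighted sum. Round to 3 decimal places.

Var(R+P) = 10.3² + 7.6² + 2·[10.3·7.6·0.45] = 163.85 + 70.452 = 234.302.
With uncorrelated errors the cross-covariances are all true-score covariance, so they carry over unchanged; only the diagonal terms shrink to ρᵢσᵢ².
True-score variance = [10.3²·0.84 + 7.6²·0.95] + 70.452 = 143.988 + 70.452 = 214.44.
Reliability = 214.44 / 234.302 = 0.915.

0.915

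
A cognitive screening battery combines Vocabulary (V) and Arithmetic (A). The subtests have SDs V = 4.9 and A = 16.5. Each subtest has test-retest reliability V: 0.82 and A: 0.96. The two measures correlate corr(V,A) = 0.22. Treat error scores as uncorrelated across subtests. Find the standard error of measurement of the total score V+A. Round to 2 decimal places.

Var(total) = 296.26 + 35.574 = 331.834.
True-score variance = 281.048 + 35.574 = 316.622, so reliability = 0.9542.
Error variance = 331.834 − 316.622 = 15.2118; SEM = √15.2118 = 3.90.

3.90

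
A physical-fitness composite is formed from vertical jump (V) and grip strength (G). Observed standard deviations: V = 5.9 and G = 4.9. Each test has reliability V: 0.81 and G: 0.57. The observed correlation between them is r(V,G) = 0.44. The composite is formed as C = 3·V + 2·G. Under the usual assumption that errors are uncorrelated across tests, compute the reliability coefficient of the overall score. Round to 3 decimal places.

Var(C) = 3²·5.9² + 2²·4.9² + 2·[6·5.9·4.9·0.44] = 409.33 + 152.645 = 561.975.
Under uncorrelated errors the observed covariances equal the true-score covariances, so only the own-variance terms attenuate.
True-score variance = [3²·5.9²·0.81 + 2²·4.9²·0.57] + 152.645 = 308.508 + 152.645 = 461.153.
Reliability = 461.153 / 561.975 = 0.821.

0.821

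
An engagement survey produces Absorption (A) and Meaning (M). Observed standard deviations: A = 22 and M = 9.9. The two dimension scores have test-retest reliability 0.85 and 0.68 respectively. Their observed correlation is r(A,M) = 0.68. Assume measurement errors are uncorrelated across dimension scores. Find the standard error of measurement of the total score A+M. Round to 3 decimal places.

10.196

Var(total) = 582.01 + 296.208 = 878.218.
True-score variance = 478.047 + 296.208 = 774.255, so reliability = 0.8816.
Error variance = 878.218 − 774.255 = 103.963; SEM = √103.963 = 10.196.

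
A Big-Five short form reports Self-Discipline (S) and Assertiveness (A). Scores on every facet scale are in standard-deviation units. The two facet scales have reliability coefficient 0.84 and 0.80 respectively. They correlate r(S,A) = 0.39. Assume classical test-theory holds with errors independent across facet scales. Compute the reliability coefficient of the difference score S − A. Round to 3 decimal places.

Var(S−A) = 1 + 1 − 2·0.39 = 2 − 0.78 = 1.22.
With uncorrelated errors the cross-covariances are all true-score covariance, so they carry over unchanged; only the diagonal terms shrink to ρᵢσᵢ².
True-score variance = [0.84 + 0.80] − 0.78 = 1.64 − 0.78 = 0.86.
Reliability = 0.86 / 1.22 = 0.705.

0.705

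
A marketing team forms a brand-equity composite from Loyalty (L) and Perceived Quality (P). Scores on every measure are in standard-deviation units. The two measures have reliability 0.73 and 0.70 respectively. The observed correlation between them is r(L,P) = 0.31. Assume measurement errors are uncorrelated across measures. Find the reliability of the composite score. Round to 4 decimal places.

Var(L+P) = 2 + 2·[0.31] = 2 + 0.62 = 2.62.
Because errors are independent across components, Cov(Tᵢ,Tⱼ) = Cov(Xᵢ,Xⱼ); the off-diagonal part of the true-score variance is the same as above.
True-score variance = [0.73 + 0.70] + 0.62 = 1.43 + 0.62 = 2.05.
Reliability = 2.05 / 2.62 = 0.7824.

0.7824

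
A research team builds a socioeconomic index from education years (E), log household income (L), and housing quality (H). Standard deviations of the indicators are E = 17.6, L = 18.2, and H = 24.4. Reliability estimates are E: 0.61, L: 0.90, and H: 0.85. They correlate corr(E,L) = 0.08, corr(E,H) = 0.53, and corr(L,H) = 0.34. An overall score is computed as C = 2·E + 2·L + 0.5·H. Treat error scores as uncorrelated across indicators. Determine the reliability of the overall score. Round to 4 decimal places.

Var(C) = 2²·17.6² + 2²·18.2² + 0.5²·24.4² + 2·[4·17.6·18.2·0.08 + 17.6·24.4·0.53 + 18.2·24.4·0.34] = 2712.84 + 962.186 = 3675.03.
With uncorrelated errors the cross-covariances are all true-score covariance, so they carry over unchanged; only the diagonal terms shrink to ρᵢσᵢ².
True-score variance = [2²·17.6²·0.61 + 2²·18.2²·0.90 + 0.5²·24.4²·0.85] + 962.186 = 2074.79 + 962.186 = 3036.98.
Reliability = 3036.98 / 3675.03 = 0.8264.

0.8264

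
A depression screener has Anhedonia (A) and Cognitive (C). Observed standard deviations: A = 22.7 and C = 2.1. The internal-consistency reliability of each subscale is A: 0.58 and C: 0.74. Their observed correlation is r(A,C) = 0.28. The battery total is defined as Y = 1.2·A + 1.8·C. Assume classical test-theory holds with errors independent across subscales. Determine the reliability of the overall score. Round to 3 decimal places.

Var(Y) = 1.2²·22.7² + 1.8²·2.1² + 2·[2.16·22.7·2.1·0.28] = 756.306 + 57.6616 = 813.968.
Under uncorrelated errors the observed covariances equal the true-score covariances, so only the own-variance terms attenuate.
True-score variance = [1.2²·22.7²·0.58 + 1.8²·2.1²·0.74] + 57.6616 = 440.944 + 57.6616 = 498.605.
Reliability = 498.605 / 813.968 = 0.613.

0.613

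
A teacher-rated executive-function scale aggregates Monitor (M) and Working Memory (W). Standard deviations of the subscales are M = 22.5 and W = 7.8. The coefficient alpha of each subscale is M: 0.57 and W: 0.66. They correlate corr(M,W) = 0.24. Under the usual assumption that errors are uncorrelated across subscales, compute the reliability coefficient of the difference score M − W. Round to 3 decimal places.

0.506

Var(M−W) = 22.5² + 7.8² − 2·22.5·7.8·0.24 = 567.09 − 84.24 = 482.85.
With uncorrelated errors the cross-covariances are all true-score covariance, so they carry over unchanged; only the diagonal terms shrink to ρᵢσᵢ².
True-score variance = [22.5²·0.57 + 7.8²·0.66] − 84.24 = 328.717 − 84.24 = 244.477.
Reliability = 244.477 / 482.85 = 0.506.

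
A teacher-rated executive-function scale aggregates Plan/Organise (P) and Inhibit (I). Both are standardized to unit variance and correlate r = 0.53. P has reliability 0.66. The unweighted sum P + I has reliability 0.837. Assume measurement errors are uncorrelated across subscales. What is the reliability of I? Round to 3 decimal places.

0.841

Var(P+I) = 2 + 2·0.53 = 3.060.
True-score variance = ρ_P + ρ_I + 2·0.53, so 0.837 = (0.66 + ρ_I + 1.06) / 3.060.
ρ_I = 0.837·3.060 − 0.66 − 1.06 = 0.841.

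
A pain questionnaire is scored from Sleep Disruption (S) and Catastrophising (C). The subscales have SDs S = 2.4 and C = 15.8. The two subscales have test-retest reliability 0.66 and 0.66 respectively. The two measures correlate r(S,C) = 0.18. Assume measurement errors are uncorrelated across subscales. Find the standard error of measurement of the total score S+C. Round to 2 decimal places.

Var(total) = 255.4 + 13.6512 = 269.051.
True-score variance = 168.564 + 13.6512 = 182.215, so reliability = 0.6773.
Error variance = 269.051 − 182.215 = 86.836; SEM = √86.836 = 9.32.

9.32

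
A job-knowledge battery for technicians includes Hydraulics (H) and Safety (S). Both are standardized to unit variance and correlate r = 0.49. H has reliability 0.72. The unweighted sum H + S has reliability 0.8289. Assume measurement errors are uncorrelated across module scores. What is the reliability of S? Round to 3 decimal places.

0.770

Var(H+S) = 2 + 2·0.49 = 2.980.
True-score variance = ρ_H + ρ_S + 2·0.49, so 0.8289 = (0.72 + ρ_S + 0.98) / 2.980.
ρ_S = 0.8289·2.980 − 0.72 − 0.98 = 0.770.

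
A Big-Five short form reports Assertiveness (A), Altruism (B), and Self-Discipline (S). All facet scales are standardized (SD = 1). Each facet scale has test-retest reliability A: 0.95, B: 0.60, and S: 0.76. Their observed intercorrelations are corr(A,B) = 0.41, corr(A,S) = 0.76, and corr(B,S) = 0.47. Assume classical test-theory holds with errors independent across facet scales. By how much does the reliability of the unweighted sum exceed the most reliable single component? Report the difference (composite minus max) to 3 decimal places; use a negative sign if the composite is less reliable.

Var(sum) = 3 + 3.28 = 6.28; true-score variance = 2.31 + 3.28 = 5.59; composite reliability = 0.8901.
Max component reliability = 0.9500.
Difference = 0.8901 − 0.9500 = -0.060.

-0.060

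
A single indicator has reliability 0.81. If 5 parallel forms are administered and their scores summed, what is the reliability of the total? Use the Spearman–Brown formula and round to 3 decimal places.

ρ_k = kρ / (1 + (k−1)ρ) = 5·0.81 / (1 + 4·0.81) = 4.050 / 4.240 = 0.955.

0.955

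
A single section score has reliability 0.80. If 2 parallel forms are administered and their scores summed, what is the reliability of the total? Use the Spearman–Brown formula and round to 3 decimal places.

ρ_k = kρ / (1 + (k−1)ρ) = 2·0.80 / (1 + 1·0.80) = 1.600 / 1.800 = 0.889.

0.889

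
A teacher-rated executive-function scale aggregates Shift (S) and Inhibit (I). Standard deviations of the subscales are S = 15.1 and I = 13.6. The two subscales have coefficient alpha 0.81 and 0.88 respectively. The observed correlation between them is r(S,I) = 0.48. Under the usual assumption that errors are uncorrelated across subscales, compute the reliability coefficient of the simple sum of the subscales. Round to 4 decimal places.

0.8926

Var(S+I) = 15.1² + 13.6² + 2·[15.1·13.6·0.48] = 412.97 + 197.146 = 610.116.
Under uncorrelated errors the observed covariances equal the true-score covariances, so only the own-variance terms attenuate.
True-score variance = [15.1²·0.81 + 13.6²·0.88] + 197.146 = 347.453 + 197.146 = 544.598.
Reliability = 544.598 / 610.116 = 0.8926.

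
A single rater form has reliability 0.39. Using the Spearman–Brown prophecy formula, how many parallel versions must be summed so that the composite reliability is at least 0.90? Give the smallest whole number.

k ≥ ρ*(1−ρ₁)/(ρ₁(1−ρ*)) = 0.90·0.61 / (0.39·0.10) = 14.077.
Smallest integer k = 15.

15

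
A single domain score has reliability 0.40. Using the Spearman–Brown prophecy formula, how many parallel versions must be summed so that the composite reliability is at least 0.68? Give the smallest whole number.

k ≥ ρ*(1−ρ₁)/(ρ₁(1−ρ*)) = 0.68·0.60 / (0.40·0.32) = 3.188.
Smallest integer k = 4.

4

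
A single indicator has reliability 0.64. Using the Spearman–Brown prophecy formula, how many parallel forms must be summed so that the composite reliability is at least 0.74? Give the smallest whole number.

2

k ≥ ρ*(1−ρ₁)/(ρ₁(1−ρ*)) = 0.74·0.36 / (0.64·0.26) = 1.601.
Smallest integer k = 2.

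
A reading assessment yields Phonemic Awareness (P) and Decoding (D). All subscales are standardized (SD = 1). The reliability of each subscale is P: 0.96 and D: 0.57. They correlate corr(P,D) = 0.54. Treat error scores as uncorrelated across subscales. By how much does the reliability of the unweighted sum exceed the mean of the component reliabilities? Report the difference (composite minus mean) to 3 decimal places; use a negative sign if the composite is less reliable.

Var(sum) = 2 + 1.08 = 3.08; true-score variance = 1.53 + 1.08 = 2.61; composite reliability = 0.8474.
Mean component reliability = 0.7650.
Difference = 0.8474 − 0.7650 = 0.082.

0.082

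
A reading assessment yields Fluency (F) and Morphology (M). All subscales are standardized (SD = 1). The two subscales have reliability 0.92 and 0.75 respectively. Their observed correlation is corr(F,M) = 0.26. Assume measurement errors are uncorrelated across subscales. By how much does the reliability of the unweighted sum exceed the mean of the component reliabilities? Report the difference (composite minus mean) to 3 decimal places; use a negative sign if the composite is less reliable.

0.034

Var(sum) = 2 + 0.52 = 2.52; true-score variance = 1.67 + 0.52 = 2.19; composite reliability = 0.8690.
Mean component reliability = 0.8350.
Difference = 0.8690 − 0.8350 = 0.034.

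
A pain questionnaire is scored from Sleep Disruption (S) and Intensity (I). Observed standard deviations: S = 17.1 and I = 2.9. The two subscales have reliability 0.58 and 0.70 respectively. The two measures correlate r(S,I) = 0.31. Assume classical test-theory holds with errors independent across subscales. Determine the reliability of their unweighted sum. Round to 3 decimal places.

0.622

Var(S+I) = 17.1² + 2.9² + 2·[17.1·2.9·0.31] = 300.82 + 30.7458 = 331.566.
With uncorrelated errors the cross-covariances are all true-score covariance, so they carry over unchanged; only the diagonal terms shrink to ρᵢσᵢ².
True-score variance = [17.1²·0.58 + 2.9²·0.70] + 30.7458 = 175.485 + 30.7458 = 206.231.
Reliability = 206.231 / 331.566 = 0.622.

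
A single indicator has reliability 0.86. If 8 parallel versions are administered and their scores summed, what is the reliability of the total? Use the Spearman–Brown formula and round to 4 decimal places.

ρ_k = kρ / (1 + (k−1)ρ) = 8·0.86 / (1 + 7·0.86) = 6.880 / 7.020 = 0.9801.

0.9801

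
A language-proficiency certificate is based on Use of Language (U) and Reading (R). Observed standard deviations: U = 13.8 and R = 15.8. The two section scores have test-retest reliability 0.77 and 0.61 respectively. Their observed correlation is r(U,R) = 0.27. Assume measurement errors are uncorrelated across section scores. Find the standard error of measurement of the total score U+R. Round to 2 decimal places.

Var(total) = 440.08 + 117.742 = 557.822.
True-score variance = 298.919 + 117.742 = 416.661, so reliability = 0.7469.
Error variance = 557.822 − 416.661 = 141.161; SEM = √141.161 = 11.88.

11.88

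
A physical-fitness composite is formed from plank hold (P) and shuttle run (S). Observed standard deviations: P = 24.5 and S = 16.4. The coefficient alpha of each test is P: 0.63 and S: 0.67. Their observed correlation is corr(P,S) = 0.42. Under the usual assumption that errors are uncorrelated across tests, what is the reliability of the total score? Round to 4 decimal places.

Var(P+S) = 24.5² + 16.4² + 2·[24.5·16.4·0.42] = 869.21 + 337.512 = 1206.72.
With uncorrelated errors the cross-covariances are all true-score covariance, so they carry over unchanged; only the diagonal terms shrink to ρᵢσᵢ².
True-score variance = [24.5²·0.63 + 16.4²·0.67] + 337.512 = 558.361 + 337.512 = 895.873.
Reliability = 895.873 / 1206.72 = 0.7424.

0.7424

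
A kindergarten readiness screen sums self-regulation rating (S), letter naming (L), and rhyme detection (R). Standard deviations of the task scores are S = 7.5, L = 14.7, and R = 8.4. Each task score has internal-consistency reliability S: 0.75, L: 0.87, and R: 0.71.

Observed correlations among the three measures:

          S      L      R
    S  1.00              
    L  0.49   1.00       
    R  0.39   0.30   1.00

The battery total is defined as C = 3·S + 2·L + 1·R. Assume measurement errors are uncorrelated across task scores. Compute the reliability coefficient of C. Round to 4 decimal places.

0.8912

Var(C) = 3²·7.5² + 2²·14.7² + 8.4² + 2·[6·7.5·14.7·0.49 + 3·7.5·8.4·0.39 + 2·14.7·8.4·0.30] = 1441.17 + 943.866 = 2385.04.
Under uncorrelated errors the observed covariances equal the true-score covariances, so only the own-variance terms attenuate.
True-score variance = [3²·7.5²·0.75 + 2²·14.7²·0.87 + 8.4²·0.71] + 943.866 = 1181.78 + 943.866 = 2125.64.
Reliability = 2125.64 / 2385.04 = 0.8912.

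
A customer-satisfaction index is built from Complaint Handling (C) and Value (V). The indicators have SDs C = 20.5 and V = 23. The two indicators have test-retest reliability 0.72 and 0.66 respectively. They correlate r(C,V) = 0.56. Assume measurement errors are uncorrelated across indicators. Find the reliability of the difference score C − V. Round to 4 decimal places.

Var(C−V) = 20.5² + 23² − 2·20.5·23·0.56 = 949.25 − 528.08 = 421.17.
Because errors are independent across components, Cov(Tᵢ,Tⱼ) = Cov(Xᵢ,Xⱼ); the off-diagonal part of the true-score variance is the same as above.
True-score variance = [20.5²·0.72 + 23²·0.66] − 528.08 = 651.72 − 528.08 = 123.64.
Reliability = 123.64 / 421.17 = 0.2936.

0.2936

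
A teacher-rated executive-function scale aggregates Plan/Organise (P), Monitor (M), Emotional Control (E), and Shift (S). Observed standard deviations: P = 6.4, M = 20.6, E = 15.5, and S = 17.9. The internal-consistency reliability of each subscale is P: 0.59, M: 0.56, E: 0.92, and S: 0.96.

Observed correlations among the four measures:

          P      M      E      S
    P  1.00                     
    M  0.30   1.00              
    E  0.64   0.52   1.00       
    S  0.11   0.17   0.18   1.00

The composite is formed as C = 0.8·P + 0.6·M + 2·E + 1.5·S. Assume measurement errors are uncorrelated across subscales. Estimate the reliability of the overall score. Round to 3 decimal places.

0.938

Var(C) = 0.8²·6.4² + 0.6²·20.6² + 2²·15.5² + 1.5²·17.9² + 2·[0.48·6.4·20.6·0.30 + 1.6·6.4·15.5·0.64 + 1.2·6.4·17.9·0.11 + 1.2·20.6·15.5·0.52 + 0.9·20.6·17.9·0.17 + 3·15.5·17.9·0.18] = 1860.91 + 1082.34 = 2943.25.
Because errors are independent across components, Cov(Tᵢ,Tⱼ) = Cov(Xᵢ,Xⱼ); the off-diagonal part of the true-score variance is the same as above.
True-score variance = [0.8²·6.4²·0.59 + 0.6²·20.6²·0.56 + 2²·15.5²·0.92 + 1.5²·17.9²·0.96] + 1082.34 = 1677.22 + 1082.34 = 2759.57.
Reliability = 2759.57 / 2943.25 = 0.938.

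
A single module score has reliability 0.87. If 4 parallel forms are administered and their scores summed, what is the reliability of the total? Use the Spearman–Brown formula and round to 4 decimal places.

ρ_k = kρ / (1 + (k−1)ρ) = 4·0.87 / (1 + 3·0.87) = 3.480 / 3.610 = 0.9640.

0.9640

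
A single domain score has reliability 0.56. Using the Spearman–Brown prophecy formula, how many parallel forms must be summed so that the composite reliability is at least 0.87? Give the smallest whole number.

k ≥ ρ*(1−ρ₁)/(ρ₁(1−ρ*)) = 0.87·0.44 / (0.56·0.13) = 5.258.
Smallest integer k = 6.

6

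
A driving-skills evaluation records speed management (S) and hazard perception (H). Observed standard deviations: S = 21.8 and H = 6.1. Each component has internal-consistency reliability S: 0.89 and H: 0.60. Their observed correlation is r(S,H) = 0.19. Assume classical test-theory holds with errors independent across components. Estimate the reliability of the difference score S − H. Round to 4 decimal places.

0.8546

Var(S−H) = 21.8² + 6.1² − 2·21.8·6.1·0.19 = 512.45 − 50.5324 = 461.918.
Because errors are independent across components, Cov(Tᵢ,Tⱼ) = Cov(Xᵢ,Xⱼ); the off-diagonal part of the true-score variance is the same as above.
True-score variance = [21.8²·0.89 + 6.1²·0.60] − 50.5324 = 445.29 − 50.5324 = 394.757.
Reliability = 394.757 / 461.918 = 0.8546.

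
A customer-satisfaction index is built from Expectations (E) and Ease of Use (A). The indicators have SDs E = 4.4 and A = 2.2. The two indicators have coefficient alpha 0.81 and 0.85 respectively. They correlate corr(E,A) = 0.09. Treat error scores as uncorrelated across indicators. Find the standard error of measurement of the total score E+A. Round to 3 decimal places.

Var(total) = 24.2 + 1.7424 = 25.9424.
True-score variance = 19.7956 + 1.7424 = 21.538, so reliability = 0.8302.
Error variance = 25.9424 − 21.538 = 4.4044; SEM = √4.4044 = 2.099.

2.099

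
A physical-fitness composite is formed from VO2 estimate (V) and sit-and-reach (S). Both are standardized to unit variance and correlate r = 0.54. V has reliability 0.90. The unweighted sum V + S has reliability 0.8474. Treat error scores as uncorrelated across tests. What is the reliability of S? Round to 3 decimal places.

0.630

Var(V+S) = 2 + 2·0.54 = 3.080.
True-score variance = ρ_V + ρ_S + 2·0.54, so 0.8474 = (0.90 + ρ_S + 1.08) / 3.080.
ρ_S = 0.8474·3.080 − 0.90 − 1.08 = 0.630.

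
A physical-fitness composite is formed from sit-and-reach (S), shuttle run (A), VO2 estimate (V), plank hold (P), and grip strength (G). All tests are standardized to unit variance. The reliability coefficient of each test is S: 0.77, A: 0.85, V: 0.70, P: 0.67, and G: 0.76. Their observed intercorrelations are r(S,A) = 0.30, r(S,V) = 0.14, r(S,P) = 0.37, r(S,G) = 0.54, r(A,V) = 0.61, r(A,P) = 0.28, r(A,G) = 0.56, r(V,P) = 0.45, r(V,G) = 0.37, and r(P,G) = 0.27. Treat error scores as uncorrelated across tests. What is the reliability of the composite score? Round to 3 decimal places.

Var(S+A+V+P+G) = 5 + 2·[0.30 + 0.14 + 0.37 + 0.54 + 0.61 + 0.28 + 0.56 + 0.45 + 0.37 + 0.27] = 5 + 7.78 = 12.78.
Because errors are independent across components, Cov(Tᵢ,Tⱼ) = Cov(Xᵢ,Xⱼ); the off-diagonal part of the true-score variance is the same as above.
True-score variance = [0.77 + 0.85 + 0.70 + 0.67 + 0.76] + 7.78 = 3.75 + 7.78 = 11.53.
Reliability = 11.53 / 12.78 = 0.902.

0.902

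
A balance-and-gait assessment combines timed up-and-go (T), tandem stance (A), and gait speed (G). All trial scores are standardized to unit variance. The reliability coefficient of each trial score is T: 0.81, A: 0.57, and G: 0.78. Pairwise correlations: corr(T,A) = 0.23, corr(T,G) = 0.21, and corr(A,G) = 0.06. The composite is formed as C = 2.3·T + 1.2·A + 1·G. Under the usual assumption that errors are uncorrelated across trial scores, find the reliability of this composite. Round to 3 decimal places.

Var(C) = 2.3² + 1.2² + 1 + 2·[2.76·0.23 + 2.3·0.21 + 1.2·0.06] = 7.73 + 2.3796 = 10.1096.
Because errors are independent across components, Cov(Tᵢ,Tⱼ) = Cov(Xᵢ,Xⱼ); the off-diagonal part of the true-score variance is the same as above.
True-score variance = [2.3²·0.81 + 1.2²·0.57 + 0.78] + 2.3796 = 5.8857 + 2.3796 = 8.2653.
Reliability = 8.2653 / 10.1096 = 0.818.

0.818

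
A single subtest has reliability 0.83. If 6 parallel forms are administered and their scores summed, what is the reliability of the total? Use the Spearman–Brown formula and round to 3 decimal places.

0.967

ρ_k = kρ / (1 + (k−1)ρ) = 6·0.83 / (1 + 5·0.83) = 4.980 / 5.150 = 0.967.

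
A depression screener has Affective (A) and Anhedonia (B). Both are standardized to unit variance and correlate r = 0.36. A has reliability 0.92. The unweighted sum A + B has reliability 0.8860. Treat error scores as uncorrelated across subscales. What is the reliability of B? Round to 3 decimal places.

0.770

Var(A+B) = 2 + 2·0.36 = 2.720.
True-score variance = ρ_A + ρ_B + 2·0.36, so 0.8860 = (0.92 + ρ_B + 0.72) / 2.720.
ρ_B = 0.8860·2.720 − 0.92 − 0.72 = 0.770.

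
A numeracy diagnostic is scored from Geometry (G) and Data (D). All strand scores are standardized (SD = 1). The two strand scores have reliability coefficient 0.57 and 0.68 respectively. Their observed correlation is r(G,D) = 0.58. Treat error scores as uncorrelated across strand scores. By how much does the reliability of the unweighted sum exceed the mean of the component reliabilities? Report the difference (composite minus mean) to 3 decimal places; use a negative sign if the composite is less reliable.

0.138

Var(sum) = 2 + 1.16 = 3.16; true-score variance = 1.25 + 1.16 = 2.41; composite reliability = 0.7627.
Mean component reliability = 0.6250.
Difference = 0.7627 − 0.6250 = 0.138.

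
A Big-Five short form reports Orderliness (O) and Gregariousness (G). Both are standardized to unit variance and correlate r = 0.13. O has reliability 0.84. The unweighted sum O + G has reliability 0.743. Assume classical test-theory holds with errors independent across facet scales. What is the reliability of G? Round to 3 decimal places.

Var(O+G) = 2 + 2·0.13 = 2.260.
True-score variance = ρ_O + ρ_G + 2·0.13, so 0.743 = (0.84 + ρ_G + 0.26) / 2.260.
ρ_G = 0.743·2.260 − 0.84 − 0.26 = 0.579.

0.579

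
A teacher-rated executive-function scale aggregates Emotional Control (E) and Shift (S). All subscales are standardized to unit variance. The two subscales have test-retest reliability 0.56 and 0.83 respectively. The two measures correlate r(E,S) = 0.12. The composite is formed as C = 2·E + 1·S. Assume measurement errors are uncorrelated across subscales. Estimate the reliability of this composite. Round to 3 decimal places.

Var(C) = 2² + 1 + 2·[2·0.12] = 5 + 0.48 = 5.48.
Under uncorrelated errors the observed covariances equal the true-score covariances, so only the own-variance terms attenuate.
True-score variance = [2²·0.56 + 0.83] + 0.48 = 3.07 + 0.48 = 3.55.
Reliability = 3.55 / 5.48 = 0.648.

0.648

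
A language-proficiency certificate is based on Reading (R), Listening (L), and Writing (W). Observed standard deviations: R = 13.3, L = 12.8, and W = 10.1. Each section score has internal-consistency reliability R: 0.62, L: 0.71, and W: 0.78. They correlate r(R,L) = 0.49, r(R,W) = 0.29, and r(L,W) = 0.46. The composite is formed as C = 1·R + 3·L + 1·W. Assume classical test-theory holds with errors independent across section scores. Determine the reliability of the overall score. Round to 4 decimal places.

0.8076

Var(C) = 13.3² + 3²·12.8² + 10.1² + 2·[3·13.3·12.8·0.49 + 13.3·10.1·0.29 + 3·12.8·10.1·0.46] = 1753.46 + 935.23 = 2688.69.
Because errors are independent across components, Cov(Tᵢ,Tⱼ) = Cov(Xᵢ,Xⱼ); the off-diagonal part of the true-score variance is the same as above.
True-score variance = [13.3²·0.62 + 3²·12.8²·0.71 + 10.1²·0.78] + 935.23 = 1236.18 + 935.23 = 2171.41.
Reliability = 2171.41 / 2688.69 = 0.8076.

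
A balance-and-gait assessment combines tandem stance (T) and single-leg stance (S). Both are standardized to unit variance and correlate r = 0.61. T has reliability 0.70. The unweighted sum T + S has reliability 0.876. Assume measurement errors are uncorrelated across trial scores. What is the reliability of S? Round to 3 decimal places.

0.901

Var(T+S) = 2 + 2·0.61 = 3.220.
True-score variance = ρ_T + ρ_S + 2·0.61, so 0.876 = (0.70 + ρ_S + 1.22) / 3.220.
ρ_S = 0.876·3.220 − 0.70 − 1.22 = 0.901.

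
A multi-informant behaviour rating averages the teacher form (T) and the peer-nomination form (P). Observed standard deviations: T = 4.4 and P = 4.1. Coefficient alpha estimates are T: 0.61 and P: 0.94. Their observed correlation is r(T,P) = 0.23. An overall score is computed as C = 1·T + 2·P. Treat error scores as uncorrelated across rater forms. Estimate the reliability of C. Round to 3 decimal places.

Var(C) = 4.4² + 2²·4.1² + 2·[2·4.4·4.1·0.23] = 86.6 + 16.5968 = 103.197.
Because errors are independent across components, Cov(Tᵢ,Tⱼ) = Cov(Xᵢ,Xⱼ); the off-diagonal part of the true-score variance is the same as above.
True-score variance = [4.4²·0.61 + 2²·4.1²·0.94] + 16.5968 = 75.0152 + 16.5968 = 91.612.
Reliability = 91.612 / 103.197 = 0.888.

0.888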